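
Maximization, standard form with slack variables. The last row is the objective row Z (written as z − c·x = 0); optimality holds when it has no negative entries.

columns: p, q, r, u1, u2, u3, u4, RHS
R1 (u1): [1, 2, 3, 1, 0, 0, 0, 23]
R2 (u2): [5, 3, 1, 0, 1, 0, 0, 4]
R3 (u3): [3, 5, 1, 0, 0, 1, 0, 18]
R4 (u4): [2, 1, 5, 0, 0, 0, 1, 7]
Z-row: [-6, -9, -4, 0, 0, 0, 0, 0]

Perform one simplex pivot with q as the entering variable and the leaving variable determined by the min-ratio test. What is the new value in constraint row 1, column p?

-7/3

Ratio test on column q — row 1: 23/2 = 23/2; row 2: 4/3 = 4/3; row 3: 18/5 = 18/5; row 4: 7/1 = 7. Minimum is 4/3 at row 2 (u2 leaves); pivot element 3.
Divide row 2 by 3; eliminate column q from the other rows.
Row 1 update in column p: 1 − 2·(5/3) = -7/3.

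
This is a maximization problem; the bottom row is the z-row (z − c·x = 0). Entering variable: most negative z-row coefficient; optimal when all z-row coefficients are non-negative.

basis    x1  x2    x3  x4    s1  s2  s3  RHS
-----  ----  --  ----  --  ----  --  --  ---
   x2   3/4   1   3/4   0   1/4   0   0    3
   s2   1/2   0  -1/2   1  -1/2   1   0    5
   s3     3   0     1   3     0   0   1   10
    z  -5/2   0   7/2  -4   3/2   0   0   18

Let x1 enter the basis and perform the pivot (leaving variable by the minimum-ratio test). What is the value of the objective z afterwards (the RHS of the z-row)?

Ratio test on column x1 — row 1: 3/(3/4) = 4; row 2: 5/(1/2) = 10; row 3: 10/3 = 10/3. Minimum is 10/3 at row 3 (s3 leaves); pivot element 3.
Pivot on row 3; the z-row RHS becomes 18 − (-5/2)·(10/3) = 79/3.

79/3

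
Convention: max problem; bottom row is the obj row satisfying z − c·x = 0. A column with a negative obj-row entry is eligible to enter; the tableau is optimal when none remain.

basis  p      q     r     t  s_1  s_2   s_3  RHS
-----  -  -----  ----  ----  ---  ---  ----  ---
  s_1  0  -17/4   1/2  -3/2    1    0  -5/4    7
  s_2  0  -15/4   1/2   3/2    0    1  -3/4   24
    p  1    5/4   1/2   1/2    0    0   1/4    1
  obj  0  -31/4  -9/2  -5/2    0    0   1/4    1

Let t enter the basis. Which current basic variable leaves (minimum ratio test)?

Column t entries and ratios — s_1: -3/2 ≤ 0, skip; s_2: 24/(3/2) = 16; p: 1/(1/2) = 2.
Smallest ratio is 2 in the row of p, so p leaves.

p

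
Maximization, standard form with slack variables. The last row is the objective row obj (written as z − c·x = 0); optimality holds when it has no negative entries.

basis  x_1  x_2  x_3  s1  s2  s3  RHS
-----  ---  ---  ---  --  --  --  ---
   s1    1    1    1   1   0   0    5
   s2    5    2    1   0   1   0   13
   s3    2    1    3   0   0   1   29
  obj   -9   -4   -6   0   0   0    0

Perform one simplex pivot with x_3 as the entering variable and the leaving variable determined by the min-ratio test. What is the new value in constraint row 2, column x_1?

4

Ratio test on column x_3 — row 1: 5/1 = 5; row 2: 13/1 = 13; row 3: 29/3 = 29/3. Minimum is 5 at row 1 (s1 leaves); pivot element 1.
Divide row 1 by 1; eliminate column x_3 from the other rows.
Row 2 update in column x_1: 5 − 1·1 = 4.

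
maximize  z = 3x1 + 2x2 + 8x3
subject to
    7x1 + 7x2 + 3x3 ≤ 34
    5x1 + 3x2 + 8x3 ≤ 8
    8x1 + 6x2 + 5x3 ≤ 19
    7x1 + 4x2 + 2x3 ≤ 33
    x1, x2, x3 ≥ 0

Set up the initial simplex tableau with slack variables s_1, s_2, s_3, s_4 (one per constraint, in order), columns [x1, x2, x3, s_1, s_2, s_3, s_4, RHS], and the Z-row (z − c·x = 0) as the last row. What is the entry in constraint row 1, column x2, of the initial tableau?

7

Constraint 1 has coefficient 7 on x2.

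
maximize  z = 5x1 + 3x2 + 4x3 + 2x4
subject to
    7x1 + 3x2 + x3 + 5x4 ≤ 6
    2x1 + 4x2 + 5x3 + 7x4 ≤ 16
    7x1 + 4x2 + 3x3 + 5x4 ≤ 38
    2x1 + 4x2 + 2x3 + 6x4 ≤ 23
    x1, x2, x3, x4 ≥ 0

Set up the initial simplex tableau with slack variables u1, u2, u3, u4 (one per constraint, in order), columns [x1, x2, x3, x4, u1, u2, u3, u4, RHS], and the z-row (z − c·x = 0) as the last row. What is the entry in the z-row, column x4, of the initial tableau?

The z-row carries the negated objective coefficients: the x4 entry is -2.

-2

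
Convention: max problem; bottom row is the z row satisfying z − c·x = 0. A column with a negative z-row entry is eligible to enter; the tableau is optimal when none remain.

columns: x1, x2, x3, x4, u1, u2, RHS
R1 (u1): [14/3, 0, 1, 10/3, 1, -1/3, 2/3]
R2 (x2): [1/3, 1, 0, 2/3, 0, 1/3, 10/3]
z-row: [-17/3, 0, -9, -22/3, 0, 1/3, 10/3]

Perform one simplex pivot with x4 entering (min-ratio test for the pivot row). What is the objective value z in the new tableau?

24/5

Ratio test on column x4 — row 1: (2/3)/(10/3) = 1/5; row 2: (10/3)/(2/3) = 5. Minimum is 1/5 at row 1 (u1 leaves); pivot element 10/3.
Pivot on row 1; the z-row RHS becomes 10/3 − (-22/3)·(1/5) = 24/5.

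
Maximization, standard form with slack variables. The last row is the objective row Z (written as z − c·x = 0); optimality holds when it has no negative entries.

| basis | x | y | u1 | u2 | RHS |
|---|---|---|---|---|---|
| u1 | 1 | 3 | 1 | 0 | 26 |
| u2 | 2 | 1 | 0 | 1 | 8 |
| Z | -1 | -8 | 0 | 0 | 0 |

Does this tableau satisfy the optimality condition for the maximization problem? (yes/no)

no

The Z-row has a negative entry -8 in column y, so it is not optimal.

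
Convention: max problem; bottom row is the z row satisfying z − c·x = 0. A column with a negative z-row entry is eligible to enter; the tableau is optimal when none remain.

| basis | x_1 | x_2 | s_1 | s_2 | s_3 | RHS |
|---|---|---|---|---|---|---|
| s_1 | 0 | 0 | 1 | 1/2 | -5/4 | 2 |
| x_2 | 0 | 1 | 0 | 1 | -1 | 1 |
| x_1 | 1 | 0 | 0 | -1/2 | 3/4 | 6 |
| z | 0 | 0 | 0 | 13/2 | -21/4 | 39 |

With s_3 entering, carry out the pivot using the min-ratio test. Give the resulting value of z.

81

Ratio test on column s_3 — row 1: entry -5/4 ≤ 0; row 2: entry -1 ≤ 0; row 3: 6/(3/4) = 8. Minimum is 8 at row 3 (x_1 leaves); pivot element 3/4.
Pivot on row 3; the z-row RHS becomes 39 − (-21/4)·8 = 81.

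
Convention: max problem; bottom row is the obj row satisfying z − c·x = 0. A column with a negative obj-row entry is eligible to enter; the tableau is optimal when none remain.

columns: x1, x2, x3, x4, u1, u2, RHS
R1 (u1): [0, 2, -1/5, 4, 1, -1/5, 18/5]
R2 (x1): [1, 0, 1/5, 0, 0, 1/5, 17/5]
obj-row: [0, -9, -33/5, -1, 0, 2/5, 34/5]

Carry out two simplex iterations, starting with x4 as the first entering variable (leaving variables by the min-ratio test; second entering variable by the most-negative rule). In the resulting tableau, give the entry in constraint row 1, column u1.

1/2

Ratio test on column x4 — row 1: (18/5)/4 = 9/10; row 2: entry 0 ≤ 0. Minimum is 9/10 at row 1 (u1 leaves); pivot element 4.
Divide row 1 by 4; eliminate column x4 from the other rows.
Second iteration: most negative obj-row entry is -17/2 in column x2, so x2 enters.
Ratio test on column x2 — row 1: (9/10)/(1/2) = 9/5; row 2: entry 0 ≤ 0. Minimum is 9/5 at row 1 (x4 leaves); pivot element 1/2.
Divide row 1 by 1/2; eliminate column x2 from the other rows.
After both pivots, the entry at constraint row 1, column u1 is 1/2.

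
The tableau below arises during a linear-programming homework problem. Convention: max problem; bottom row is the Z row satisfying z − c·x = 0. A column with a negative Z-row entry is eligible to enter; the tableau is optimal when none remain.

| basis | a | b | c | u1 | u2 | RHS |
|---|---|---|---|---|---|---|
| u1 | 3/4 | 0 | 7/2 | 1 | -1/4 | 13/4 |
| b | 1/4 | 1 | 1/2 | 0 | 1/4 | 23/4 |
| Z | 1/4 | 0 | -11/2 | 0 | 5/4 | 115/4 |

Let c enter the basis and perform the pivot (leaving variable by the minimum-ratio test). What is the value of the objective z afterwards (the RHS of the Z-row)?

Ratio test on column c — row 1: (13/4)/(7/2) = 13/14; row 2: (23/4)/(1/2) = 23/2. Minimum is 13/14 at row 1 (u1 leaves); pivot element 7/2.
Pivot on row 1; the Z-row RHS becomes 115/4 − (-11/2)·(13/14) = 237/7.

237/7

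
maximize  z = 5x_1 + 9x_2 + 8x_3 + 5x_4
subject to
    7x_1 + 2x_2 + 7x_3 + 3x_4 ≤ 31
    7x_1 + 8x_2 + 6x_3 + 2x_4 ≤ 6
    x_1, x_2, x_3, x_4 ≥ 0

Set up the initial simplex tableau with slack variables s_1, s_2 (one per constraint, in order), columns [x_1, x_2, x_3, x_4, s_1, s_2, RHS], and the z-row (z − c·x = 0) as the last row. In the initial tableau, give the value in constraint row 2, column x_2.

8

Constraint 2 has coefficient 8 on x_2.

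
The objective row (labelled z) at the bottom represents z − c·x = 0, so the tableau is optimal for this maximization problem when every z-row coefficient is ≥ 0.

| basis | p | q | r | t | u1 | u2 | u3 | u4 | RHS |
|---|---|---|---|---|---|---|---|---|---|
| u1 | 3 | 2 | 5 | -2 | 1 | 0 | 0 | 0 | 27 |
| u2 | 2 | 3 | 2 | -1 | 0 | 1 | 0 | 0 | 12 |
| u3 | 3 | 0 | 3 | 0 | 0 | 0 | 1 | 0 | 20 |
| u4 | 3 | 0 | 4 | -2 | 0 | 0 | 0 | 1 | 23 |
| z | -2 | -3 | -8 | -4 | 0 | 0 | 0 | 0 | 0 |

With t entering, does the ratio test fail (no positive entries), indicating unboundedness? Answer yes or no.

Every constraint-row entry in column t is ≤ 0, so increasing t is unbounded.

yes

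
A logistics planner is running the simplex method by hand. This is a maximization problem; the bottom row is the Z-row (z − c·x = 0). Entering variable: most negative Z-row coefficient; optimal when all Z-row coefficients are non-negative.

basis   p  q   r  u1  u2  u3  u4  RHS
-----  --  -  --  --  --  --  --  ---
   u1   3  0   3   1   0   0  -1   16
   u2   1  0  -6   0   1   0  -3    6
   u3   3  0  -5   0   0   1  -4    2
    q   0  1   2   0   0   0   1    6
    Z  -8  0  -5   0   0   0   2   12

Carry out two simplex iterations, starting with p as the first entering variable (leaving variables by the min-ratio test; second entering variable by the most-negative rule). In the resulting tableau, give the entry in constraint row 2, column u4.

-1/24

Ratio test on column p — row 1: 16/3 = 16/3; row 2: 6/1 = 6; row 3: 2/3 = 2/3; row 4: entry 0 ≤ 0. Minimum is 2/3 at row 3 (u3 leaves); pivot element 3.
Divide row 3 by 3; eliminate column p from the other rows.
Second iteration: most negative Z-row entry is -55/3 in column r, so r enters.
Ratio test on column r — row 1: 14/8 = 7/4; row 2: entry -13/3 ≤ 0; row 3: entry -5/3 ≤ 0; row 4: 6/2 = 3. Minimum is 7/4 at row 1 (u1 leaves); pivot element 8.
Divide row 1 by 8; eliminate column r from the other rows.
After both pivots, the entry at constraint row 2, column u4 is -1/24.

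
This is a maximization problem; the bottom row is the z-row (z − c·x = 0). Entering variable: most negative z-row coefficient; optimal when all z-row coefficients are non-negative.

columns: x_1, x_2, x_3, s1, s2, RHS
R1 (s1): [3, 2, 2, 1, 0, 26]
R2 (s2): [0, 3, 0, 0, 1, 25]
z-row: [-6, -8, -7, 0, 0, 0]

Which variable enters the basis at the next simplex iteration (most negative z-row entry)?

x_2

Negative z-row entries: x_1: -6, x_2: -8, x_3: -7.
The most negative is -8 in column x_2, so x_2 enters.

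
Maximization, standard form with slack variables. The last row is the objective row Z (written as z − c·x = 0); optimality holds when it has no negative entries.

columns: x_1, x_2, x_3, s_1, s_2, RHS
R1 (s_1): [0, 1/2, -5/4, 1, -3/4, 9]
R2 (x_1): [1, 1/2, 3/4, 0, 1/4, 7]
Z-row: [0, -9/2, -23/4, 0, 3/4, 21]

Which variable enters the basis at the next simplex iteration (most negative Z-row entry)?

x_3

Negative Z-row entries: x_2: -9/2, x_3: -23/4.
The most negative is -23/4 in column x_3, so x_3 enters.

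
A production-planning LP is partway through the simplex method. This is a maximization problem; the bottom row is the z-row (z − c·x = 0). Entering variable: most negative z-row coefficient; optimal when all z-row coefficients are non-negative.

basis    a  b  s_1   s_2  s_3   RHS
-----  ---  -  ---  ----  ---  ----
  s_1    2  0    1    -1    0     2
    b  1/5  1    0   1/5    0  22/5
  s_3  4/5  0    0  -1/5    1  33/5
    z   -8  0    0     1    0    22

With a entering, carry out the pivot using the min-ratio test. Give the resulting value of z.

Ratio test on column a — row 1: 2/2 = 1; row 2: (22/5)/(1/5) = 22; row 3: (33/5)/(4/5) = 33/4. Minimum is 1 at row 1 (s_1 leaves); pivot element 2.
Pivot on row 1; the z-row RHS becomes 22 − (-8)·1 = 30.

30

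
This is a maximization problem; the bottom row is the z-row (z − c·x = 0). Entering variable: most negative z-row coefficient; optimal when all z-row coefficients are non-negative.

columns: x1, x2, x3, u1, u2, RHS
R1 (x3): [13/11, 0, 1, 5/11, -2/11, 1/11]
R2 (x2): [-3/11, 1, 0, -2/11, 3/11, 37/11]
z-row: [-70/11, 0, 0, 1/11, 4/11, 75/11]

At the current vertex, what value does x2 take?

37/11

x2 is basic (row 2); its value is the RHS of that row, 37/11.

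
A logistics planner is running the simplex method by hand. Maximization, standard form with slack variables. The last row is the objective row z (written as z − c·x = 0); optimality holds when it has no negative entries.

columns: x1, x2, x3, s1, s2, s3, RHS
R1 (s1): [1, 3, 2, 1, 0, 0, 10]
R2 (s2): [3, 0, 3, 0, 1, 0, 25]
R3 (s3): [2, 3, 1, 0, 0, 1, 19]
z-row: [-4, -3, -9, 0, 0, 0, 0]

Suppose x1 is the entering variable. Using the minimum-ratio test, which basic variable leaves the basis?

s2

Column x1 entries and ratios — s1: 10/1 = 10; s2: 25/3 = 25/3; s3: 19/2 = 19/2.
Smallest ratio is 25/3 in the row of s2, so s2 leaves.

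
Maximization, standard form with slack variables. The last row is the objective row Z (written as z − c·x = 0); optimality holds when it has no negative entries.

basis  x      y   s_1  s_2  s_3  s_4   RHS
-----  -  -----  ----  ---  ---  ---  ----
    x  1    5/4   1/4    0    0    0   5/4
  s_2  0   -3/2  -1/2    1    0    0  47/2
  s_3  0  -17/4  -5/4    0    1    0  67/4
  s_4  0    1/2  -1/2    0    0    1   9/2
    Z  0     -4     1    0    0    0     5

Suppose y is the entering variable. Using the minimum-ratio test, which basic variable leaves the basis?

Column y entries and ratios — x: (5/4)/(5/4) = 1; s_2: -3/2 ≤ 0, skip; s_3: -17/4 ≤ 0, skip; s_4: (9/2)/(1/2) = 9.
Smallest ratio is 1 in the row of x, so x leaves.

x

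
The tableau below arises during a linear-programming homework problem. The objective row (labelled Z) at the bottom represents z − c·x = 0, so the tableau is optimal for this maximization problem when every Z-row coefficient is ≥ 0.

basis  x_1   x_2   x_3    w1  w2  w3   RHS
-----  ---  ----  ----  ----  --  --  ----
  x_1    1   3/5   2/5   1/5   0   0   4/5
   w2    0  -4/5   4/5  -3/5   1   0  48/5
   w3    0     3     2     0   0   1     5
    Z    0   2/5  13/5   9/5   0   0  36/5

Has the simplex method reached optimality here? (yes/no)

Every Z-row coefficient is ≥ 0, so the tableau is optimal.

yes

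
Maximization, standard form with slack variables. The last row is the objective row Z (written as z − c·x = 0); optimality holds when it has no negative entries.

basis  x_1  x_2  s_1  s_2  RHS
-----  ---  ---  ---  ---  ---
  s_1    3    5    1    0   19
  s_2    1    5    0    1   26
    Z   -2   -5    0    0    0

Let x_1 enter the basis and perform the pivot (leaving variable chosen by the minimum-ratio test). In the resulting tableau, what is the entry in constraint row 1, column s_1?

Ratio test on column x_1 — row 1: 19/3 = 19/3; row 2: 26/1 = 26. Minimum is 19/3 at row 1 (s_1 leaves); pivot element 3.
Divide row 1 by 3; eliminate column x_1 from the other rows.
In the new row 1, the s_1 entry is the old entry divided by the pivot: 1/3 = 1/3.

1/3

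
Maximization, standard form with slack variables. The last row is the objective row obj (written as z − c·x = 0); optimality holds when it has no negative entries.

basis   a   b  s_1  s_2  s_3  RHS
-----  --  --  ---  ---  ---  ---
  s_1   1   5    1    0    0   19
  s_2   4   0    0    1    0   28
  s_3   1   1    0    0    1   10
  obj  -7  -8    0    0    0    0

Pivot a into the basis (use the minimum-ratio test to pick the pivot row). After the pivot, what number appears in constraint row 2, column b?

0

Ratio test on column a — row 1: 19/1 = 19; row 2: 28/4 = 7; row 3: 10/1 = 10. Minimum is 7 at row 2 (s_2 leaves); pivot element 4.
Divide row 2 by 4; eliminate column a from the other rows.
In the new row 2, the b entry is the old entry divided by the pivot: 0/4 = 0.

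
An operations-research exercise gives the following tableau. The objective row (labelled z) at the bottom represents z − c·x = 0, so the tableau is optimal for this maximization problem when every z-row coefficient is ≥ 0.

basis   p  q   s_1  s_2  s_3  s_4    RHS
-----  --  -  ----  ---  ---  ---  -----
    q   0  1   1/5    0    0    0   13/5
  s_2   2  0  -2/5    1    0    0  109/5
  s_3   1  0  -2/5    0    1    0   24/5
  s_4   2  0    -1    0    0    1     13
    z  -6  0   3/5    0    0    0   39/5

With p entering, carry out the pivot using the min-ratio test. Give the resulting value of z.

183/5

Ratio test on column p — row 1: entry 0 ≤ 0; row 2: (109/5)/2 = 109/10; row 3: (24/5)/1 = 24/5; row 4: 13/2 = 13/2. Minimum is 24/5 at row 3 (s_3 leaves); pivot element 1.
Pivot on row 3; the z-row RHS becomes 39/5 − (-6)·(24/5) = 183/5.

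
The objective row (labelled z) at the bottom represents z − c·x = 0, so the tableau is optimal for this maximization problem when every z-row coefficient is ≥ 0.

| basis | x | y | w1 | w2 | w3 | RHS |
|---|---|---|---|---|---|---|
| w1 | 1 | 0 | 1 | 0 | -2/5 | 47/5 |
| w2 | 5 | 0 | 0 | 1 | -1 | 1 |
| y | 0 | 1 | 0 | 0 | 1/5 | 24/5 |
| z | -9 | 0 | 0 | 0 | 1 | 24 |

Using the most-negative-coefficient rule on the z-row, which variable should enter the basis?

x

Negative z-row entries: x: -9.
The most negative is -9 in column x, so x enters.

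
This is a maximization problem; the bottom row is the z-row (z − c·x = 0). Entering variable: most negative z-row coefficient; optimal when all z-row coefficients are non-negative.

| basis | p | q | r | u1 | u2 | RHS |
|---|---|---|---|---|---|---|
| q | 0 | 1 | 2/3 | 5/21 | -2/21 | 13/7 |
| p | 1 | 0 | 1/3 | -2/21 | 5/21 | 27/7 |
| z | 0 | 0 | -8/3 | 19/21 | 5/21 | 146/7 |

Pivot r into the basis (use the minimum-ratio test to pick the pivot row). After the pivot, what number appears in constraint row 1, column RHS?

Ratio test on column r — row 1: (13/7)/(2/3) = 39/14; row 2: (27/7)/(1/3) = 81/7. Minimum is 39/14 at row 1 (q leaves); pivot element 2/3.
Divide row 1 by 2/3; eliminate column r from the other rows.
In the new row 1, the RHS entry is the old entry divided by the pivot: (13/7)/(2/3) = 39/14.

39/14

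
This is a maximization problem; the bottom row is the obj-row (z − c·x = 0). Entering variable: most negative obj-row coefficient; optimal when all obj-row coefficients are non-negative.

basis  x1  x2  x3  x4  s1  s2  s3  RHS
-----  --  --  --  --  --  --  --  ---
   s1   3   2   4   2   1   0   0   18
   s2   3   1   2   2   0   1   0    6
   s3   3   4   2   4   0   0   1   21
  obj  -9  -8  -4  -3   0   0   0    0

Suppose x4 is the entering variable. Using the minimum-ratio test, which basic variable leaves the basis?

Column x4 entries and ratios — s1: 18/2 = 9; s2: 6/2 = 3; s3: 21/4 = 21/4.
Smallest ratio is 3 in the row of s2, so s2 leaves.

s2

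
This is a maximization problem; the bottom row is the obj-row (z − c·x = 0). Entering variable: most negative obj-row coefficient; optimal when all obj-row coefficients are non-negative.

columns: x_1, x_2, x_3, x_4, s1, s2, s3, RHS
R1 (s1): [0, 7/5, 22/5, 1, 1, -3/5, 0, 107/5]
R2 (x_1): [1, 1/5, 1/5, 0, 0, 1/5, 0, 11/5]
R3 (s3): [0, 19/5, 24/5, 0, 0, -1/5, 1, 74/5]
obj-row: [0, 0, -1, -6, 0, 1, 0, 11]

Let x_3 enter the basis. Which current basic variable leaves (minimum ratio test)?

s3

Column x_3 entries and ratios — s1: (107/5)/(22/5) = 107/22; x_1: (11/5)/(1/5) = 11; s3: (74/5)/(24/5) = 37/12.
Smallest ratio is 37/12 in the row of s3, so s3 leaves.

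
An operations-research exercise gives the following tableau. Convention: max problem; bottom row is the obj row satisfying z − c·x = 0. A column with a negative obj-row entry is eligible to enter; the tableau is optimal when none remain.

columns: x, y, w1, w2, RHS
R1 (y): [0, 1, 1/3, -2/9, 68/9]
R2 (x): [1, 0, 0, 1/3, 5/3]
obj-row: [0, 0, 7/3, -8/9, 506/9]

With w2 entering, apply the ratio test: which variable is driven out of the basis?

x

Column w2 entries and ratios — y: -2/9 ≤ 0, skip; x: (5/3)/(1/3) = 5.
Smallest ratio is 5 in the row of x, so x leaves.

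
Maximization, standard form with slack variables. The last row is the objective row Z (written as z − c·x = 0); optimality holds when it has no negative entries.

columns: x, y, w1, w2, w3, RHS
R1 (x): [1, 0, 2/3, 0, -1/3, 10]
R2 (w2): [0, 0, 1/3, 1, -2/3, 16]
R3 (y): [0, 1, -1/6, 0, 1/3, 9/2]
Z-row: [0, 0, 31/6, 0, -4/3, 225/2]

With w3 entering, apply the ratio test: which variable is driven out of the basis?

y

Column w3 entries and ratios — x: -1/3 ≤ 0, skip; w2: -2/3 ≤ 0, skip; y: (9/2)/(1/3) = 27/2.
Smallest ratio is 27/2 in the row of y, so y leaves.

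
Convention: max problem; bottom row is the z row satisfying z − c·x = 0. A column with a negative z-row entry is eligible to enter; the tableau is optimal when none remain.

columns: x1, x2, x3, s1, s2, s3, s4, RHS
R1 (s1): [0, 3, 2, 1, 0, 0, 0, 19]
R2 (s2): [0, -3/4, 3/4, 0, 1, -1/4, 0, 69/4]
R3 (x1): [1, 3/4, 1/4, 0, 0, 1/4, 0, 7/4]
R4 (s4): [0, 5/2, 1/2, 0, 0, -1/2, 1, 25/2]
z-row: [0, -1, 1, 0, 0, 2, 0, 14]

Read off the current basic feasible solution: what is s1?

s1 is basic (row 1); its value is the RHS of that row, 19.

19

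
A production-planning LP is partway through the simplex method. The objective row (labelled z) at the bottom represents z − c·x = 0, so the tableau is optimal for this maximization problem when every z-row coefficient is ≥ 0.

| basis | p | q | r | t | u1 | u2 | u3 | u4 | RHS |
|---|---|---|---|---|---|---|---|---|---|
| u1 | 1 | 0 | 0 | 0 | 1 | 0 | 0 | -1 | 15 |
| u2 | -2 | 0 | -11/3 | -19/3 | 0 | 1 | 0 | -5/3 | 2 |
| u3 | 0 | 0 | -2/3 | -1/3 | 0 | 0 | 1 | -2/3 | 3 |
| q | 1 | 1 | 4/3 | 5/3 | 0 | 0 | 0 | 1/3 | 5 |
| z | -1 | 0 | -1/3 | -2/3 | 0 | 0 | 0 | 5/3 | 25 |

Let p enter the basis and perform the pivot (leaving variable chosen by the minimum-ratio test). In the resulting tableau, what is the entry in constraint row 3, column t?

-1/3

Ratio test on column p — row 1: 15/1 = 15; row 2: entry -2 ≤ 0; row 3: entry 0 ≤ 0; row 4: 5/1 = 5. Minimum is 5 at row 4 (q leaves); pivot element 1.
Divide row 4 by 1; eliminate column p from the other rows.
Row 3 update in column t: -1/3 − 0·(5/3) = -1/3.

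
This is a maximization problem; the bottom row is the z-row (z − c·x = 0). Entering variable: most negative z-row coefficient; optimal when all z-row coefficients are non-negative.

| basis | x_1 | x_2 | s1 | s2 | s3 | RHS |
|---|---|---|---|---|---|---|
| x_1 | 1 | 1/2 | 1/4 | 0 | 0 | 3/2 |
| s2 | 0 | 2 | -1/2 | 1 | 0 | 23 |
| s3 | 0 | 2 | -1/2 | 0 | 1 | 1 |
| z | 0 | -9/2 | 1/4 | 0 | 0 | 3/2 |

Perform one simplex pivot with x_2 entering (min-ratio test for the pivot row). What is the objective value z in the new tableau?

15/4

Ratio test on column x_2 — row 1: (3/2)/(1/2) = 3; row 2: 23/2 = 23/2; row 3: 1/2 = 1/2. Minimum is 1/2 at row 3 (s3 leaves); pivot element 2.
Pivot on row 3; the z-row RHS becomes 3/2 − (-9/2)·(1/2) = 15/4.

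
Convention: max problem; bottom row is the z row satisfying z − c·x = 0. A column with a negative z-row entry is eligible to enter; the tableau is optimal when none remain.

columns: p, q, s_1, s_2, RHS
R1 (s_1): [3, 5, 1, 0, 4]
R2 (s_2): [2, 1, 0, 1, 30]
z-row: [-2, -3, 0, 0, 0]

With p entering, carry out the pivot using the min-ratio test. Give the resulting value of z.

8/3

Ratio test on column p — row 1: 4/3 = 4/3; row 2: 30/2 = 15. Minimum is 4/3 at row 1 (s_1 leaves); pivot element 3.
Pivot on row 1; the z-row RHS becomes 0 − (-2)·(4/3) = 8/3.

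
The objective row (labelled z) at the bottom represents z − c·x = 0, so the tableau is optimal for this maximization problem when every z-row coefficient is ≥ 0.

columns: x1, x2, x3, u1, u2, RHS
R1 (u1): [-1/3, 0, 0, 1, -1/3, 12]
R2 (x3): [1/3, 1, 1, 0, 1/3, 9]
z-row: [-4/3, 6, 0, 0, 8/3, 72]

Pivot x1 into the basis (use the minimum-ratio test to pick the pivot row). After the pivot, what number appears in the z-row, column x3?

Ratio test on column x1 — row 1: entry -1/3 ≤ 0; row 2: 9/(1/3) = 27. Minimum is 27 at row 2 (x3 leaves); pivot element 1/3.
Divide row 2 by 1/3; eliminate column x1 from the other rows.
z-row update in column x3: 0 − (-4/3)·3 = 4.

4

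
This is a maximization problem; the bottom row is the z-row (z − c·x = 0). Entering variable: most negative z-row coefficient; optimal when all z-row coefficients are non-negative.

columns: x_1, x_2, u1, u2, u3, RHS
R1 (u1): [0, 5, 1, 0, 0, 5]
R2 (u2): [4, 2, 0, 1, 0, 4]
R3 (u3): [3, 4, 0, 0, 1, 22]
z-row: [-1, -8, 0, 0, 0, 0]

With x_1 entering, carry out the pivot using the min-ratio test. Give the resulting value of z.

Ratio test on column x_1 — row 1: entry 0 ≤ 0; row 2: 4/4 = 1; row 3: 22/3 = 22/3. Minimum is 1 at row 2 (u2 leaves); pivot element 4.
Pivot on row 2; the z-row RHS becomes 0 − (-1)·1 = 1.

1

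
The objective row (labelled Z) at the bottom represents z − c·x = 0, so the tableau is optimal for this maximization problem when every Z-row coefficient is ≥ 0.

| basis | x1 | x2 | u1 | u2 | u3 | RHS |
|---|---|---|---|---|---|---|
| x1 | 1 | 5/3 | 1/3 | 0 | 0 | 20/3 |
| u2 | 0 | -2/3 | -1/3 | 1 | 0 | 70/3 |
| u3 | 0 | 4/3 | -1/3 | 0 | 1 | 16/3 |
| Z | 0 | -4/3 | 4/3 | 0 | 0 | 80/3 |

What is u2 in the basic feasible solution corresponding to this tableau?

u2 is basic (row 2); its value is the RHS of that row, 70/3.

70/3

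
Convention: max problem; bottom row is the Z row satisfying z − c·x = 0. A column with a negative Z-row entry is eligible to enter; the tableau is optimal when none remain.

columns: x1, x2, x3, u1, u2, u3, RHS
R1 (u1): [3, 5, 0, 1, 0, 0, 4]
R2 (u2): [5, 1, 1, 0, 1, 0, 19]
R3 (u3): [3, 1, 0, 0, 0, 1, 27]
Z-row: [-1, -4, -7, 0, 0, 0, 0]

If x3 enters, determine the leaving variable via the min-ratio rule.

Column x3 entries and ratios — u1: 0 ≤ 0, skip; u2: 19/1 = 19; u3: 0 ≤ 0, skip.
Smallest ratio is 19 in the row of u2, so u2 leaves.

u2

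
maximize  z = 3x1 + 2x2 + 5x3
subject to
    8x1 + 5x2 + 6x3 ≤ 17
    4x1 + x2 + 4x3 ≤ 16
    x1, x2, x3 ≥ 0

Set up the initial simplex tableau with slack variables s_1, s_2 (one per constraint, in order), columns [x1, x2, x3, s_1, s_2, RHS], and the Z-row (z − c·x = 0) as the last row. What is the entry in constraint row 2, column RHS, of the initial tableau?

The RHS of constraint 2 is b_2 = 16.

16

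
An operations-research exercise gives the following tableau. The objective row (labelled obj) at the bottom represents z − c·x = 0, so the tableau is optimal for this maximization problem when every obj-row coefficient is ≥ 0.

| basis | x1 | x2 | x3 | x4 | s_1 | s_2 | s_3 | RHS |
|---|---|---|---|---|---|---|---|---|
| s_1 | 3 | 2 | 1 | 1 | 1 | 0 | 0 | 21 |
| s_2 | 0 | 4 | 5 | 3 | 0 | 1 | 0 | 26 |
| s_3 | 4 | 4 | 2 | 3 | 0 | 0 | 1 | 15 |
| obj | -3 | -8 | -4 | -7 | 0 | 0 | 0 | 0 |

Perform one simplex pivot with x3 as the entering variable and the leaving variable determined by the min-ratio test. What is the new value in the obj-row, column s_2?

4/5

Ratio test on column x3 — row 1: 21/1 = 21; row 2: 26/5 = 26/5; row 3: 15/2 = 15/2. Minimum is 26/5 at row 2 (s_2 leaves); pivot element 5.
Divide row 2 by 5; eliminate column x3 from the other rows.
obj-row update in column s_2: 0 − (-4)·(1/5) = 4/5.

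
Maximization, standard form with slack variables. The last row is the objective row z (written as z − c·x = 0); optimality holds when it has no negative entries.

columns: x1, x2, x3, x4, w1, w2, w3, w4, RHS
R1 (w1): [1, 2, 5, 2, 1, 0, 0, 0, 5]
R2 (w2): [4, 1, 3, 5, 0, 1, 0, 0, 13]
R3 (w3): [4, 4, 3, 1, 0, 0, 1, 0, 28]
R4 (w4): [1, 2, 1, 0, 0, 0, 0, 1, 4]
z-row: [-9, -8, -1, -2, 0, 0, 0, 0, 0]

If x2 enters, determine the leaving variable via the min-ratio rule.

Column x2 entries and ratios — w1: 5/2 = 5/2; w2: 13/1 = 13; w3: 28/4 = 7; w4: 4/2 = 2.
Smallest ratio is 2 in the row of w4, so w4 leaves.

w4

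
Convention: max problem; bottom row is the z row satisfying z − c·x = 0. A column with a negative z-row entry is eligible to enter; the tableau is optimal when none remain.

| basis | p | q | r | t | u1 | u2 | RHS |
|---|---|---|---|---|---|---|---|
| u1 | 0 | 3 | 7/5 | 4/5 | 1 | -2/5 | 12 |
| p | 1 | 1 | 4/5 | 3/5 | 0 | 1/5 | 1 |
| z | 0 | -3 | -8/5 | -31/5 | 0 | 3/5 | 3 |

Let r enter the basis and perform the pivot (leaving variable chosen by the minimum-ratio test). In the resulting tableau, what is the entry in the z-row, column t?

Ratio test on column r — row 1: 12/(7/5) = 60/7; row 2: 1/(4/5) = 5/4. Minimum is 5/4 at row 2 (p leaves); pivot element 4/5.
Divide row 2 by 4/5; eliminate column r from the other rows.
z-row update in column t: -31/5 − (-8/5)·(3/4) = -5.

-5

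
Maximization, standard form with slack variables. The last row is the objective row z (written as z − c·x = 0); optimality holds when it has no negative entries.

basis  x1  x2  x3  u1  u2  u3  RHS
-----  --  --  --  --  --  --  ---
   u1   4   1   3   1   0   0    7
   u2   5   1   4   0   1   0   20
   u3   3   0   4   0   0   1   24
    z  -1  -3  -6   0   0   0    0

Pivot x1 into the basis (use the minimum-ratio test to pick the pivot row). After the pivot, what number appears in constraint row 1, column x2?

1/4

Ratio test on column x1 — row 1: 7/4 = 7/4; row 2: 20/5 = 4; row 3: 24/3 = 8. Minimum is 7/4 at row 1 (u1 leaves); pivot element 4.
Divide row 1 by 4; eliminate column x1 from the other rows.
In the new row 1, the x2 entry is the old entry divided by the pivot: 1/4 = 1/4.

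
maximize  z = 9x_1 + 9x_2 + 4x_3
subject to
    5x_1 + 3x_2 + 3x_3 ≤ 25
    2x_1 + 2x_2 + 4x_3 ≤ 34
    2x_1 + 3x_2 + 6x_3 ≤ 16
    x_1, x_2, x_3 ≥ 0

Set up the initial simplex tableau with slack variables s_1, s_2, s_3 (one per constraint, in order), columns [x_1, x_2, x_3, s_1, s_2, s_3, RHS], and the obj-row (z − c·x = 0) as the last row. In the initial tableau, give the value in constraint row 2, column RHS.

The RHS of constraint 2 is b_2 = 34.

34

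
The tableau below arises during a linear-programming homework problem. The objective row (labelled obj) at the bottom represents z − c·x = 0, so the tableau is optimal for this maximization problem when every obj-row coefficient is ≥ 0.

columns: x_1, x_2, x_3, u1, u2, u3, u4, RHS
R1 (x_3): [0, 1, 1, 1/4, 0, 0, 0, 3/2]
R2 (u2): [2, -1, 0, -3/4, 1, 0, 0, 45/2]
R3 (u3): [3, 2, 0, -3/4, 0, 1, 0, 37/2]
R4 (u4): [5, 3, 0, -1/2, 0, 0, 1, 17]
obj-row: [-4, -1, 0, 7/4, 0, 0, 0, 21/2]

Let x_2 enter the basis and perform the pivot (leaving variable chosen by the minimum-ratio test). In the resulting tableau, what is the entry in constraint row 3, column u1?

Ratio test on column x_2 — row 1: (3/2)/1 = 3/2; row 2: entry -1 ≤ 0; row 3: (37/2)/2 = 37/4; row 4: 17/3 = 17/3. Minimum is 3/2 at row 1 (x_3 leaves); pivot element 1.
Divide row 1 by 1; eliminate column x_2 from the other rows.
Row 3 update in column u1: -3/4 − 2·(1/4) = -5/4.

-5/4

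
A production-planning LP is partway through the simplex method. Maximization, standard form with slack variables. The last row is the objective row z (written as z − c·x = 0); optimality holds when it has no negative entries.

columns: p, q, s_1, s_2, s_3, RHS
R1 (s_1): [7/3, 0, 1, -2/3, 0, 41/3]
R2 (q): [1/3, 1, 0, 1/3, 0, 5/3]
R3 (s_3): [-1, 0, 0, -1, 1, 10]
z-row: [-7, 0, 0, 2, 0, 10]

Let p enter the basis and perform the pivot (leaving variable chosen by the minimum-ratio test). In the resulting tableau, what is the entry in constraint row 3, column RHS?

Ratio test on column p — row 1: (41/3)/(7/3) = 41/7; row 2: (5/3)/(1/3) = 5; row 3: entry -1 ≤ 0. Minimum is 5 at row 2 (q leaves); pivot element 1/3.
Divide row 2 by 1/3; eliminate column p from the other rows.
Row 3 update in column RHS: 10 − (-1)·5 = 15.

15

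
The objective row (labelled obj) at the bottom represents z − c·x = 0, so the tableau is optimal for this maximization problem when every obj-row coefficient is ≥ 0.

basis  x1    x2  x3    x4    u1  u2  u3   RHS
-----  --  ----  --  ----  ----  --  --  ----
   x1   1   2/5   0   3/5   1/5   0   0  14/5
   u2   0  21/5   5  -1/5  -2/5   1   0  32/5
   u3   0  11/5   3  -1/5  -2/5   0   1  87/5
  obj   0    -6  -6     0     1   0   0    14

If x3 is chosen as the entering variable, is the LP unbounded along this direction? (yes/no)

no

Column x3 has positive entries in row(s) 2, 3, so the ratio test bounds it — not unbounded.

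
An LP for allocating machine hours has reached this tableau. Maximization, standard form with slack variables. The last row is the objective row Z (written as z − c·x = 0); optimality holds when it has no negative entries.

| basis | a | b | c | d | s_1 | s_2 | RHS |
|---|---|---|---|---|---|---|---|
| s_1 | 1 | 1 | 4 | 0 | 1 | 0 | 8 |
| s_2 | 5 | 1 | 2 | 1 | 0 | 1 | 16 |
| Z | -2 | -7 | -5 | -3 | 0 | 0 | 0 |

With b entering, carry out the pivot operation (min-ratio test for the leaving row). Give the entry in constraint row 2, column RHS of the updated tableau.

8

Ratio test on column b — row 1: 8/1 = 8; row 2: 16/1 = 16. Minimum is 8 at row 1 (s_1 leaves); pivot element 1.
Divide row 1 by 1; eliminate column b from the other rows.
Row 2 update in column RHS: 16 − 1·8 = 8.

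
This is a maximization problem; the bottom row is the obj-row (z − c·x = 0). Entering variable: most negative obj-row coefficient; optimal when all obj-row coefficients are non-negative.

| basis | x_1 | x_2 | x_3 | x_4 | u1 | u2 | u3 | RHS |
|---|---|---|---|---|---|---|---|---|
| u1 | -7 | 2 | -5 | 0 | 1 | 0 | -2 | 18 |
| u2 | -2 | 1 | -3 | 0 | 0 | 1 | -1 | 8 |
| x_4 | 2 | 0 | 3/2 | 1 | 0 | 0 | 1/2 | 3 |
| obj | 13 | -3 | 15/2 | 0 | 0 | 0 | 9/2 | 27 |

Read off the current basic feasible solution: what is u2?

8

u2 is basic (row 2); its value is the RHS of that row, 8.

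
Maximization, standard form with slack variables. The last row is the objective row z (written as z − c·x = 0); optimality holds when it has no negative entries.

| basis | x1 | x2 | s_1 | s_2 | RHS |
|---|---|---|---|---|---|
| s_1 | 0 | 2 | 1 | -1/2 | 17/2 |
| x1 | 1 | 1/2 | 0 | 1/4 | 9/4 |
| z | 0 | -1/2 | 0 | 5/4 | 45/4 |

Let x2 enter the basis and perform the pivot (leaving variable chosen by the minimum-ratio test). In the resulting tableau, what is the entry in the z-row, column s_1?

1/4

Ratio test on column x2 — row 1: (17/2)/2 = 17/4; row 2: (9/4)/(1/2) = 9/2. Minimum is 17/4 at row 1 (s_1 leaves); pivot element 2.
Divide row 1 by 2; eliminate column x2 from the other rows.
z-row update in column s_1: 0 − (-1/2)·(1/2) = 1/4.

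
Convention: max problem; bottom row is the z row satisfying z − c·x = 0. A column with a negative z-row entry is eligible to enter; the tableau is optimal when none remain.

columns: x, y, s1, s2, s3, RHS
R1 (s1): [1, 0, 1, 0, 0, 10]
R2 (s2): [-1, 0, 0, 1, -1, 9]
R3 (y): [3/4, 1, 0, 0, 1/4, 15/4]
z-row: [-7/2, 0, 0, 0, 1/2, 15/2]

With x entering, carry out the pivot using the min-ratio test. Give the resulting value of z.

Ratio test on column x — row 1: 10/1 = 10; row 2: entry -1 ≤ 0; row 3: (15/4)/(3/4) = 5. Minimum is 5 at row 3 (y leaves); pivot element 3/4.
Pivot on row 3; the z-row RHS becomes 15/2 − (-7/2)·5 = 25.

25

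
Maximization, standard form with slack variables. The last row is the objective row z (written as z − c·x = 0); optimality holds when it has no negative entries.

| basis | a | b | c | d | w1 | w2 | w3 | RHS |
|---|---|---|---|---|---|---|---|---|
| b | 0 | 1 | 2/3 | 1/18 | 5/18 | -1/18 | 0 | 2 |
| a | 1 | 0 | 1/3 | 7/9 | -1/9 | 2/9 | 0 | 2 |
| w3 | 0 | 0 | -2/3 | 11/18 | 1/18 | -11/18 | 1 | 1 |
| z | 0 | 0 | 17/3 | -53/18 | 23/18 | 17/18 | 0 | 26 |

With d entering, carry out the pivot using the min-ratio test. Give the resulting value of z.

Ratio test on column d — row 1: 2/(1/18) = 36; row 2: 2/(7/9) = 18/7; row 3: 1/(11/18) = 18/11. Minimum is 18/11 at row 3 (w3 leaves); pivot element 11/18.
Pivot on row 3; the z-row RHS becomes 26 − (-53/18)·(18/11) = 339/11.

339/11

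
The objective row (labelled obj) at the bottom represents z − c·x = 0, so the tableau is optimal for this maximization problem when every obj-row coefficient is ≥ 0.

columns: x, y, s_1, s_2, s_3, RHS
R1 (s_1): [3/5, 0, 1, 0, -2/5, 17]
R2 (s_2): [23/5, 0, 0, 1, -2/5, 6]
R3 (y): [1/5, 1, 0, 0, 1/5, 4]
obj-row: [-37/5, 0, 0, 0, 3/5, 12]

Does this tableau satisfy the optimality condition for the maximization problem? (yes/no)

The obj-row has a negative entry -37/5 in column x, so it is not optimal.

no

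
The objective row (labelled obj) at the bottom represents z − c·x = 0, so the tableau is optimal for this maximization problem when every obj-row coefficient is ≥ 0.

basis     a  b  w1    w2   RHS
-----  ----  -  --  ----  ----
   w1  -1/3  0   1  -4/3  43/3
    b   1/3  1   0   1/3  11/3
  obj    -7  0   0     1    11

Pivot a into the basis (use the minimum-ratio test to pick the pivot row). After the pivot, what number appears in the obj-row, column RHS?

Ratio test on column a — row 1: entry -1/3 ≤ 0; row 2: (11/3)/(1/3) = 11. Minimum is 11 at row 2 (b leaves); pivot element 1/3.
Divide row 2 by 1/3; eliminate column a from the other rows.
obj-row update in column RHS: 11 − (-7)·11 = 88.

88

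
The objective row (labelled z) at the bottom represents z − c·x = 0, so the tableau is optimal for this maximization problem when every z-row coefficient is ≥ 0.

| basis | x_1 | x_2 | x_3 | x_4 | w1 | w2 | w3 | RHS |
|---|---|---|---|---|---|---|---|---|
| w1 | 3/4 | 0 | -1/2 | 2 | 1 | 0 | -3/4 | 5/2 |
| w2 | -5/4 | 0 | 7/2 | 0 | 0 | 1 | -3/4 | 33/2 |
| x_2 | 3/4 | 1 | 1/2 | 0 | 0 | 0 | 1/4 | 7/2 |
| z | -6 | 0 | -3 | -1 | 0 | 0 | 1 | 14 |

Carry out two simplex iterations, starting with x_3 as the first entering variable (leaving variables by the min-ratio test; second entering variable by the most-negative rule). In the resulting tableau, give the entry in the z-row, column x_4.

Ratio test on column x_3 — row 1: entry -1/2 ≤ 0; row 2: (33/2)/(7/2) = 33/7; row 3: (7/2)/(1/2) = 7. Minimum is 33/7 at row 2 (w2 leaves); pivot element 7/2.
Divide row 2 by 7/2; eliminate column x_3 from the other rows.
Second iteration: most negative z-row entry is -99/14 in column x_1, so x_1 enters.
Ratio test on column x_1 — row 1: (34/7)/(4/7) = 17/2; row 2: entry -5/14 ≤ 0; row 3: (8/7)/(13/14) = 16/13. Minimum is 16/13 at row 3 (x_2 leaves); pivot element 13/14.
Divide row 3 by 13/14; eliminate column x_1 from the other rows.
After both pivots, the entry at the z-row, column x_4 is -1.

-1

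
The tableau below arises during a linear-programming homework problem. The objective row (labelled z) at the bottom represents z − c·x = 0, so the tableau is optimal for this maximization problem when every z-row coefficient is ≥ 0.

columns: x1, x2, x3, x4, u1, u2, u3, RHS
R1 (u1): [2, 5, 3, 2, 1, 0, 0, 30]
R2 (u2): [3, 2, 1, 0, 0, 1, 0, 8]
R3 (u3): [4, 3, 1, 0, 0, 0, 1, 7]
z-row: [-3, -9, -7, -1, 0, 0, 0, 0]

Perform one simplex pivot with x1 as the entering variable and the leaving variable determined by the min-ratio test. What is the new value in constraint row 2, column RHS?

11/4

Ratio test on column x1 — row 1: 30/2 = 15; row 2: 8/3 = 8/3; row 3: 7/4 = 7/4. Minimum is 7/4 at row 3 (u3 leaves); pivot element 4.
Divide row 3 by 4; eliminate column x1 from the other rows.
Row 2 update in column RHS: 8 − 3·(7/4) = 11/4.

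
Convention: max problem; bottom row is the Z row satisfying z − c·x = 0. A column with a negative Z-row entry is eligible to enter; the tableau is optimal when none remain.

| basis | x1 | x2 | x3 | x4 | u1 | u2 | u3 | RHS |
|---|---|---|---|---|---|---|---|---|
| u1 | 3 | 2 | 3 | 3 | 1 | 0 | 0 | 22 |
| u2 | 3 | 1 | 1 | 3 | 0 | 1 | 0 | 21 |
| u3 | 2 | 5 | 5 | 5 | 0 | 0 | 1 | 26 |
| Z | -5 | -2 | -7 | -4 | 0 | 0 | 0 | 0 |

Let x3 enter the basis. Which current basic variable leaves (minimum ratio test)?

Column x3 entries and ratios — u1: 22/3 = 22/3; u2: 21/1 = 21; u3: 26/5 = 26/5.
Smallest ratio is 26/5 in the row of u3, so u3 leaves.

u3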